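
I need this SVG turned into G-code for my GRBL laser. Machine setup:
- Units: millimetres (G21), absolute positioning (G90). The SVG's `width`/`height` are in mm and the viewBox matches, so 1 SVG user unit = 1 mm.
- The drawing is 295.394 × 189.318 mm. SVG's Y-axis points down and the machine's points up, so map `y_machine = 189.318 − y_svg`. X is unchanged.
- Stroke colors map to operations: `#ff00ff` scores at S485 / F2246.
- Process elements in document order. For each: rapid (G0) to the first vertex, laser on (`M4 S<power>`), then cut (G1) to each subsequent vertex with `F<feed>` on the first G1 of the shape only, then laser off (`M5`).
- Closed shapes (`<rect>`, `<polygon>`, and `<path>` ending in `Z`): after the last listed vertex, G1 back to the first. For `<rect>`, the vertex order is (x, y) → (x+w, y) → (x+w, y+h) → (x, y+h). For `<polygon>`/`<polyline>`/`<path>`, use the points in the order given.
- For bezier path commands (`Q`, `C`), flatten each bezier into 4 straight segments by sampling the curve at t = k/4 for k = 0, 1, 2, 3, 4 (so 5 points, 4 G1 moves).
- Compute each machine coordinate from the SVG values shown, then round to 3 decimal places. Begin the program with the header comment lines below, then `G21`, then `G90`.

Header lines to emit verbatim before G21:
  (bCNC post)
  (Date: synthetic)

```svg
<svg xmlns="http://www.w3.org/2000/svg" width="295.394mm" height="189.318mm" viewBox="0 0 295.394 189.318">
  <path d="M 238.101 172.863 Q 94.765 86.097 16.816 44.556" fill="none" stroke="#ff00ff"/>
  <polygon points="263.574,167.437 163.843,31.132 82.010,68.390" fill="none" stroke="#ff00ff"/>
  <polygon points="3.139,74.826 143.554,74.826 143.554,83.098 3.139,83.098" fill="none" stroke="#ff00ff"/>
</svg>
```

Since the viewBox matches the mm dimensions, user units are millimetres directly. The only transform is the Y-flip y_m = 189.318 − y_svg.

Shape 1 is a quadratic bezier drawn with `<path>`. Its stroke #ff00ff means score at S485, F2246. After flipping Y the toolpath is (238.101,16.455) → (170.520,57.011) → (111.112,91.915) → (59.877,121.165) → (16.816,144.762).

Shape 2 is a closed polygon drawn with `<polygon>`. Its stroke #ff00ff means score at S485, F2246. After flipping Y the toolpath is (263.574,21.881) → (163.843,158.186) → (82.010,120.928) → (263.574,21.881), returning to the start.

Shape 3 is a rectangle drawn with `<polygon>`. Its stroke #ff00ff means score at S485, F2246. After flipping Y the toolpath is (3.139,114.492) → (143.554,114.492) → (143.554,106.220) → (3.139,106.220) → (3.139,114.492), returning to the start.

(bCNC post)
(Date: synthetic)
G21
G90
G0 X238.101 Y16.455
M4 S485
G1 X170.520 Y57.011 F2246
G1 X111.112 Y91.915
G1 X59.877 Y121.165
G1 X16.816 Y144.762
M5
G0 X263.574 Y21.881
M4 S485
G1 X163.843 Y158.186 F2246
G1 X82.010 Y120.928
G1 X263.574 Y21.881
M5
G0 X3.139 Y114.492
M4 S485
G1 X143.554 Y114.492 F2246
G1 X143.554 Y106.220
G1 X3.139 Y106.220
G1 X3.139 Y114.492
M5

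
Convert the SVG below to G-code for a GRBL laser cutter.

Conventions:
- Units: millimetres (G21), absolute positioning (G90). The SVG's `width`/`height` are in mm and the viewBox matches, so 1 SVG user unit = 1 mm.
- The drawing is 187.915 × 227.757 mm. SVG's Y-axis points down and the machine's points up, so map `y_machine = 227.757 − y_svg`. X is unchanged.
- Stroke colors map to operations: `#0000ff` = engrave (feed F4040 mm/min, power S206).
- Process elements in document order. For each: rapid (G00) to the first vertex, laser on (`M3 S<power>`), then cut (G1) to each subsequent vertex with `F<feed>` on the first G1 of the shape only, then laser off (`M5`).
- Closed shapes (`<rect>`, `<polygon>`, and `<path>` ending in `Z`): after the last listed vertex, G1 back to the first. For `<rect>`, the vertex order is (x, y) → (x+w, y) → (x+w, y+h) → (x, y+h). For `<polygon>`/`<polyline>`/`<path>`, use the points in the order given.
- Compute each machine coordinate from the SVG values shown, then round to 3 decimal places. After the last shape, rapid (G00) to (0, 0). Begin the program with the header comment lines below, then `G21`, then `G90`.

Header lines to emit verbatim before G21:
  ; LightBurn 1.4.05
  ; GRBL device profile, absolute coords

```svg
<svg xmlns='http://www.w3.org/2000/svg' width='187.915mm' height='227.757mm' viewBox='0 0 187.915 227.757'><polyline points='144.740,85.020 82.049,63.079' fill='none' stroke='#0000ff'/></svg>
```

; LightBurn 1.4.05
; GRBL device profile, absolute coords
G21
G90
G00 X144.740 Y142.737
M3 S206
G1 X82.049 Y164.678 F4040
M5
G00 X0.000 Y0.000

1 u = 1 mm; y_m = 227.757 − y.

[1] `<polyline>` line segment, #0000ff→engrave S206 F4040: (144.740,142.737) → (82.049,164.678)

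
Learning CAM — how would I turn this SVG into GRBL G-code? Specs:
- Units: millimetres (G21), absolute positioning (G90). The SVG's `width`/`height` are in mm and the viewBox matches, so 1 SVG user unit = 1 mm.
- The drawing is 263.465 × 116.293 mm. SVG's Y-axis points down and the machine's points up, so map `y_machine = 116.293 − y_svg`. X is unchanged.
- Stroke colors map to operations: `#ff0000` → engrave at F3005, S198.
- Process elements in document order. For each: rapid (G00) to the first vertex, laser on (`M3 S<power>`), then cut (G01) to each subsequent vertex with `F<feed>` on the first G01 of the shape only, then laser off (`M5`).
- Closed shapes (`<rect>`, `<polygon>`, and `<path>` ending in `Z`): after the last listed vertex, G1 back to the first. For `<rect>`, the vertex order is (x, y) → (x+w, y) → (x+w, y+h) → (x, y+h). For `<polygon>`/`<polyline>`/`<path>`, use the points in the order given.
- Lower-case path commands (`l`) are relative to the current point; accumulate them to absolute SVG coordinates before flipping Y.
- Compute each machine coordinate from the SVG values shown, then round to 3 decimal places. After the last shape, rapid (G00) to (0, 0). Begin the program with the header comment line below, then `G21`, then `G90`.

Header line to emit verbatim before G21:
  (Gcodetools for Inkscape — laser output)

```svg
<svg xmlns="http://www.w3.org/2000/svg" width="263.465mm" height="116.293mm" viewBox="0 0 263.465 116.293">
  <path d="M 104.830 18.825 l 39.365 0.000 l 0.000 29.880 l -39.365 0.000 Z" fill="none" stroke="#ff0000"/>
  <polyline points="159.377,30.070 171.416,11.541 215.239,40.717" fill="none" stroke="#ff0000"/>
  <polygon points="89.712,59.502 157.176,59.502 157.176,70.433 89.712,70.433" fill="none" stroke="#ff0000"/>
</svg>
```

viewBox `0 0 263.465 116.293` with mm width/height → 1 unit = 1 mm. Flip: y_m = 116.293 − y_svg.

**Shape 1** — `<path>` rectangle, stroke `#ff0000` → engrave (S198, F3005). Machine vertices: (104.830,97.468) → (144.195,97.468) → (144.195,67.588) → (104.830,67.588) → (104.830,97.468). Closed: final G1 returns to the first vertex.

**Shape 2** — `<polyline>` open polyline, stroke `#ff0000` → engrave (S198, F3005). Machine vertices: (159.377,86.223) → (171.416,104.752) → (215.239,75.576). Open path.

**Shape 3** — `<polygon>` rectangle, stroke `#ff0000` → engrave (S198, F3005). Machine vertices: (89.712,56.791) → (157.176,56.791) → (157.176,45.860) → (89.712,45.860) → (89.712,56.791). Closed: final G1 returns to the first vertex.

(Gcodetools for Inkscape — laser output)
G21
G90
G00 X104.830 Y97.468
M3 S198
G01 X144.195 Y97.468 F3005
G01 X144.195 Y67.588
G01 X104.830 Y67.588
G01 X104.830 Y97.468
M5
G00 X159.377 Y86.223
M3 S198
G01 X171.416 Y104.752 F3005
G01 X215.239 Y75.576
M5
G00 X89.712 Y56.791
M3 S198
G01 X157.176 Y56.791 F3005
G01 X157.176 Y45.860
G01 X89.712 Y45.860
G01 X89.712 Y56.791
M5
G00 X0.000 Y0.000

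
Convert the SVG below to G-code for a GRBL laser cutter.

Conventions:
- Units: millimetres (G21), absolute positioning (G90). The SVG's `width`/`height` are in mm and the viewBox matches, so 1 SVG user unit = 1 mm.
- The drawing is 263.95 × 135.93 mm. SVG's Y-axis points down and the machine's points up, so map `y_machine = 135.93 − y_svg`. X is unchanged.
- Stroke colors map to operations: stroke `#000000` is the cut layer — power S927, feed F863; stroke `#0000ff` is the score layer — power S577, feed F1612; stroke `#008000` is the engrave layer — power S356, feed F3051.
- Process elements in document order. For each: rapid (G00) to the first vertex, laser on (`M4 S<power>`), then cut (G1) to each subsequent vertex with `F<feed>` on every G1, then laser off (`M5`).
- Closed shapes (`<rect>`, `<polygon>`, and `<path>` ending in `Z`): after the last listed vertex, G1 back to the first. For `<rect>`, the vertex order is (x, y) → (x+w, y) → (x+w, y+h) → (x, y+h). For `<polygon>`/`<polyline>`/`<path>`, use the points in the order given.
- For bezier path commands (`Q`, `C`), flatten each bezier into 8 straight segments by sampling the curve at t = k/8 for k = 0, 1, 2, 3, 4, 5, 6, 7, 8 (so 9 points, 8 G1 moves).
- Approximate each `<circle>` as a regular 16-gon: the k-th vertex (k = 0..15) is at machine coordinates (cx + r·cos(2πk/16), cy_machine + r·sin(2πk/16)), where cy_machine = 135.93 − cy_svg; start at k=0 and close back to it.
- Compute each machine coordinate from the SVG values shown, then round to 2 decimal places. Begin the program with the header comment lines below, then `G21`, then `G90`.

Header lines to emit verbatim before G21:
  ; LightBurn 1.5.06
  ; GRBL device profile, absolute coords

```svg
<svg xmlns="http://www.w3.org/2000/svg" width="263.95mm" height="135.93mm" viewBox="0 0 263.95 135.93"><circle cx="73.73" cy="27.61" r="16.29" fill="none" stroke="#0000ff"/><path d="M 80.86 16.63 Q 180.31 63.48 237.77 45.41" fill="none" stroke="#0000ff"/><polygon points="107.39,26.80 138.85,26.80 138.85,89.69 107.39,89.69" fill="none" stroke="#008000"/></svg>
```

; LightBurn 1.5.06
; GRBL device profile, absolute coords
G21
G90
G00 X90.02 Y108.32
M4 S577
G1 X88.78 Y114.55 F1612
G1 X85.25 Y119.84 F1612
G1 X79.96 Y123.37 F1612
G1 X73.73 Y124.61 F1612
G1 X67.50 Y123.37 F1612
G1 X62.21 Y119.84 F1612
G1 X58.68 Y114.55 F1612
G1 X57.44 Y108.32 F1612
G1 X58.68 Y102.09 F1612
G1 X62.21 Y96.80 F1612
G1 X67.50 Y93.27 F1612
G1 X73.73 Y92.03 F1612
G1 X79.96 Y93.27 F1612
G1 X85.25 Y96.80 F1612
G1 X88.78 Y102.09 F1612
G1 X90.02 Y108.32 F1612
M5
G00 X80.86 Y119.30
M4 S577
G1 X105.07 Y108.60 F1612
G1 X127.96 Y99.93 F1612
G1 X149.54 Y93.29 F1612
G1 X169.81 Y88.68 F1612
G1 X188.77 Y86.10 F1612
G1 X206.42 Y85.54 F1612
G1 X222.75 Y87.02 F1612
G1 X237.77 Y90.52 F1612
M5
G00 X107.39 Y109.13
M4 S356
G1 X138.85 Y109.13 F3051
G1 X138.85 Y46.24 F3051
G1 X107.39 Y46.24 F3051
G1 X107.39 Y109.13 F3051
M5

Since the viewBox matches the mm dimensions, user units are millimetres directly. The only transform is the Y-flip y_m = 135.93 − y_svg.

Shape 1 is a circle drawn with `<circle>`. Its stroke #0000ff means score at S577, F1612. After flipping Y the toolpath is (90.02,108.32) → (88.78,114.55) → (85.25,119.84) → (79.96,123.37) → (73.73,124.61) → (67.50,123.37) → (62.21,119.84) → (58.68,114.55) → (57.44,108.32) → (58.68,102.09) → (62.21,96.80) → (67.50,93.27) → (73.73,92.03) → (79.96,93.27) → (85.25,96.80) → (88.78,102.09) → (90.02,108.32), returning to the start.

Shape 2 is a quadratic bezier drawn with `<path>`. Its stroke #0000ff means score at S577, F1612. After flipping Y the toolpath is (80.86,119.30) → (105.07,108.60) → (127.96,99.93) → (149.54,93.29) → (169.81,88.68) → (188.77,86.10) → (206.42,85.54) → (222.75,87.02) → (237.77,90.52).

Shape 3 is a rectangle drawn with `<polygon>`. Its stroke #008000 means engrave at S356, F3051. After flipping Y the toolpath is (107.39,109.13) → (138.85,109.13) → (138.85,46.24) → (107.39,46.24) → (107.39,109.13), returning to the start.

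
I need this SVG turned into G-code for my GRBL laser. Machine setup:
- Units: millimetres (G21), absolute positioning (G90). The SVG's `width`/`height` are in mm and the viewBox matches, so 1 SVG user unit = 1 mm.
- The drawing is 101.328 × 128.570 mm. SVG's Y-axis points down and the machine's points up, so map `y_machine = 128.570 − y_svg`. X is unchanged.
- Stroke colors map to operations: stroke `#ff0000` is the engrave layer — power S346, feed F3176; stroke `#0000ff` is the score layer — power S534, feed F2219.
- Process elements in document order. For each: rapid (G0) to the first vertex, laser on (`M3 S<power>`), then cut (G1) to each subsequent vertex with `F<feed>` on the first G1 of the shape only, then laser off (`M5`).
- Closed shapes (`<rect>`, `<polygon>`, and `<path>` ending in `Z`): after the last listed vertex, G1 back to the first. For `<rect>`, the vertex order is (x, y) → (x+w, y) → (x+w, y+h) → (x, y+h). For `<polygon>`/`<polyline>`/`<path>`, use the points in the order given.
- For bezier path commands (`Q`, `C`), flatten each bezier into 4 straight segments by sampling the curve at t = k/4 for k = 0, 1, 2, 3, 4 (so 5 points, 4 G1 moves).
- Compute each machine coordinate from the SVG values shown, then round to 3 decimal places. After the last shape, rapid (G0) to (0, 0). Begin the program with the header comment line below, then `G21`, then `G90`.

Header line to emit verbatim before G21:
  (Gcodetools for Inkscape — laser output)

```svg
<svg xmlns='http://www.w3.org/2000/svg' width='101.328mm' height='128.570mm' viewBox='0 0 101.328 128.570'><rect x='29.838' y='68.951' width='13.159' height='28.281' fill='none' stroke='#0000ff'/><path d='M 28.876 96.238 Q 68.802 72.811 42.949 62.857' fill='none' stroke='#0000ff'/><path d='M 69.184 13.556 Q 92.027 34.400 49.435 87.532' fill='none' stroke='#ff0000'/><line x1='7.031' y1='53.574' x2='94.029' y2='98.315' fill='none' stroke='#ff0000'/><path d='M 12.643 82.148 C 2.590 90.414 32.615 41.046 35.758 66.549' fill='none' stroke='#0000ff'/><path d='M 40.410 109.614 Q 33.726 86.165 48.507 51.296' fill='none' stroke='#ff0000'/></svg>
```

viewBox `0 0 101.328 128.570` with mm width/height → 1 unit = 1 mm. Flip: y_m = 128.570 − y_svg.

**Shape 1** — `<rect>` rectangle, stroke `#0000ff` → score (S534, F2219). Machine vertices: (29.838,59.619) → (42.997,59.619) → (42.997,31.338) → (29.838,31.338) → (29.838,59.619). Closed: final G1 returns to the first vertex.

**Shape 2** — `<path>` quadratic bezier, stroke `#0000ff` → score (S534, F2219). Control points (SVG): P0=(28.876,96.238), P1=(68.802,72.811), P2=(42.949,62.857); sampled at t=k/4. Machine vertices: (28.876,32.332) → (44.728,43.203) → (52.357,52.391) → (51.764,59.894) → (42.949,65.713). Open path.

**Shape 3** — `<path>` quadratic bezier, stroke `#ff0000` → engrave (S346, F3176). Control points (SVG): P0=(69.184,13.556), P1=(92.027,34.400), P2=(49.435,87.532); sampled at t=k/4. Machine vertices: (69.184,115.014) → (76.516,102.574) → (75.668,86.098) → (66.641,65.586) → (49.435,41.038). Open path.

**Shape 4** — `<line>` line segment, stroke `#ff0000` → engrave (S346, F3176). Machine vertices: (7.031,74.996) → (94.029,30.255). Open path.

**Shape 5** — `<path>` cubic bezier, stroke `#0000ff` → score (S534, F2219). Control points (SVG): P0=(12.643,82.148), P1=(2.590,90.414), P2=(32.615,41.046), P3=(35.758,66.549); sampled at t=k/4. Machine vertices: (12.643,46.422) → (11.572,48.958) → (19.252,60.685) → (29.407,69.180) → (35.758,62.021). Open path.

**Shape 6** — `<path>` quadratic bezier, stroke `#ff0000` → engrave (S346, F3176). Control points (SVG): P0=(40.410,109.614), P1=(33.726,86.165), P2=(48.507,51.296); sampled at t=k/4. Machine vertices: (40.410,18.956) → (38.410,31.394) → (39.092,45.260) → (42.458,60.553) → (48.507,77.274). Open path.

(Gcodetools for Inkscape — laser output)
G21
G90
G0 X29.838 Y59.619
M3 S534
G1 X42.997 Y59.619 F2219
G1 X42.997 Y31.338
G1 X29.838 Y31.338
G1 X29.838 Y59.619
M5
G0 X28.876 Y32.332
M3 S534
G1 X44.728 Y43.203 F2219
G1 X52.357 Y52.391
G1 X51.764 Y59.894
G1 X42.949 Y65.713
M5
G0 X69.184 Y115.014
M3 S346
G1 X76.516 Y102.574 F3176
G1 X75.668 Y86.098
G1 X66.641 Y65.586
G1 X49.435 Y41.038
M5
G0 X7.031 Y74.996
M3 S346
G1 X94.029 Y30.255 F3176
M5
G0 X12.643 Y46.422
M3 S534
G1 X11.572 Y48.958 F2219
G1 X19.252 Y60.685
G1 X29.407 Y69.180
G1 X35.758 Y62.021
M5
G0 X40.410 Y18.956
M3 S346
G1 X38.410 Y31.394 F3176
G1 X39.092 Y45.260
G1 X42.458 Y60.553
G1 X48.507 Y77.274
M5
G0 X0.000 Y0.000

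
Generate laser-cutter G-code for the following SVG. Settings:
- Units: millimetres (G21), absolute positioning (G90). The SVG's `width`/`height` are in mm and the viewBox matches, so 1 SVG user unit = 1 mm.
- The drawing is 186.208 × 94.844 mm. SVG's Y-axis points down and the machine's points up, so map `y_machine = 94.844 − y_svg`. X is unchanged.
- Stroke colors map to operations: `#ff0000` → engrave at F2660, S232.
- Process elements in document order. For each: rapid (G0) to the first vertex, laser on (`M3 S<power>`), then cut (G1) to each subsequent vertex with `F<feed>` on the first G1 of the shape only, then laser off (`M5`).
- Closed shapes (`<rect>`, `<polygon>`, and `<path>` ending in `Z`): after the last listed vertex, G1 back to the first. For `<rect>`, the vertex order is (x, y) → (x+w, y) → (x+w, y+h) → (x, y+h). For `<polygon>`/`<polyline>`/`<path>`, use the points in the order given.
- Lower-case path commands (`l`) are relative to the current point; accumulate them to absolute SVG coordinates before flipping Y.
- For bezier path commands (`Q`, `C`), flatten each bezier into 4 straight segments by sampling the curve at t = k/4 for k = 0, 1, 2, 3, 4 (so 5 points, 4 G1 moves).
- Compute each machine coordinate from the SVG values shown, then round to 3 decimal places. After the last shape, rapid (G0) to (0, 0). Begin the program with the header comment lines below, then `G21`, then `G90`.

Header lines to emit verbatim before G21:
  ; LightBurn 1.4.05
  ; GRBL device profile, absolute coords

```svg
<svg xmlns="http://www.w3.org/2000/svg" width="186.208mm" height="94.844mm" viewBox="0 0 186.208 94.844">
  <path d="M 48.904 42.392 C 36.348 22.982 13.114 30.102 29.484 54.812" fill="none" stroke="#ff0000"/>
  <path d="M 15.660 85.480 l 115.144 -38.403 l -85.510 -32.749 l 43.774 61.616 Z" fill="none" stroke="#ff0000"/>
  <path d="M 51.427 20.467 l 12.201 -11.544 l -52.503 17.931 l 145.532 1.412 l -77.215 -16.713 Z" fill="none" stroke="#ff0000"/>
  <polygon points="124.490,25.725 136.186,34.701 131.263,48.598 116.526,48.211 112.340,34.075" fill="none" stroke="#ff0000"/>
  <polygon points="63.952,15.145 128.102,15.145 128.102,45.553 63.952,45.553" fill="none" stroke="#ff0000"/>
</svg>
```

; LightBurn 1.4.05
; GRBL device profile, absolute coords
G21
G90
G0 X48.904 Y52.452
M3 S232
G1 X38.271 Y62.175 F2660
G1 X28.347 Y62.787
G1 X23.847 Y55.127
G1 X29.484 Y40.032
M5
G0 X15.660 Y9.364
M3 S232
G1 X130.804 Y47.767 F2660
G1 X45.294 Y80.516
G1 X89.068 Y18.900
G1 X15.660 Y9.364
M5
G0 X51.427 Y74.377
M3 S232
G1 X63.628 Y85.921 F2660
G1 X11.125 Y67.990
G1 X156.657 Y66.578
G1 X79.442 Y83.291
G1 X51.427 Y74.377
M5
G0 X124.490 Y69.119
M3 S232
G1 X136.186 Y60.143 F2660
G1 X131.263 Y46.246
G1 X116.526 Y46.633
G1 X112.340 Y60.769
G1 X124.490 Y69.119
M5
G0 X63.952 Y79.699
M3 S232
G1 X128.102 Y79.699 F2660
G1 X128.102 Y49.291
G1 X63.952 Y49.291
G1 X63.952 Y79.699
M5
G0 X0.000 Y0.000

Since the viewBox matches the mm dimensions, user units are millimetres directly. The only transform is the Y-flip y_m = 94.844 − y_svg.

Shape 1 is a cubic bezier drawn with `<path>`. Its stroke #ff0000 means engrave at S232, F2660. After flipping Y the toolpath is (48.904,52.452) → (38.271,62.175) → (28.347,62.787) → (23.847,55.127) → (29.484,40.032).

Shape 2 is a closed polygon drawn with `<path>`. Its stroke #ff0000 means engrave at S232, F2660. After flipping Y the toolpath is (15.660,9.364) → (130.804,47.767) → (45.294,80.516) → (89.068,18.900) → (15.660,9.364), returning to the start.

Shape 3 is a closed polygon drawn with `<path>`. Its stroke #ff0000 means engrave at S232, F2660. After flipping Y the toolpath is (51.427,74.377) → (63.628,85.921) → (11.125,67.990) → (156.657,66.578) → (79.442,83.291) → (51.427,74.377), returning to the start.

Shape 4 is a regular polygon drawn with `<polygon>`. Its stroke #ff0000 means engrave at S232, F2660. After flipping Y the toolpath is (124.490,69.119) → (136.186,60.143) → (131.263,46.246) → (116.526,46.633) → (112.340,60.769) → (124.490,69.119), returning to the start.

Shape 5 is a rectangle drawn with `<polygon>`. Its stroke #ff0000 means engrave at S232, F2660. After flipping Y the toolpath is (63.952,79.699) → (128.102,79.699) → (128.102,49.291) → (63.952,49.291) → (63.952,79.699), returning to the start.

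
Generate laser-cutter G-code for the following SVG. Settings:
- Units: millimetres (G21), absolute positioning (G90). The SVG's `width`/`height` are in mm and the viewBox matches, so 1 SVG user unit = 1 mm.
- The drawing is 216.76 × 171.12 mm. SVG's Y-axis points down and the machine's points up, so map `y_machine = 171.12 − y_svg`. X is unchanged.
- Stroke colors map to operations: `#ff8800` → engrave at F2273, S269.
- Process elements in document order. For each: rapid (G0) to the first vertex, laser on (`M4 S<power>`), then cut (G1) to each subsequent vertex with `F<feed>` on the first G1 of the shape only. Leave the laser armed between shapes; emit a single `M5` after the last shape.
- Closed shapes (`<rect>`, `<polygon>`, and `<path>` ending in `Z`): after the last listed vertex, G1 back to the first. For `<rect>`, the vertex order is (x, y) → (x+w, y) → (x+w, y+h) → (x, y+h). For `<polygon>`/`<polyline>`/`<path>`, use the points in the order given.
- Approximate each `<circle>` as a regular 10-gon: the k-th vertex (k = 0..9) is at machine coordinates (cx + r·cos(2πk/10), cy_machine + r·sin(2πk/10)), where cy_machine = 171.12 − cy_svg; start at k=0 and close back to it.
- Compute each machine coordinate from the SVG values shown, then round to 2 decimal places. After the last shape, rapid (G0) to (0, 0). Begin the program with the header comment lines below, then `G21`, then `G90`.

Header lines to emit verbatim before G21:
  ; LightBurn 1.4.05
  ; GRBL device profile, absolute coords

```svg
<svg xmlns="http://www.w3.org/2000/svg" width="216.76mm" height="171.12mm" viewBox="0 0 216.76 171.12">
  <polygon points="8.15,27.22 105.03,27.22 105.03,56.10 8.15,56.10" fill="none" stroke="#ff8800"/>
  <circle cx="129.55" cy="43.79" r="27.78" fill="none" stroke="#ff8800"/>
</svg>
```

; LightBurn 1.4.05
; GRBL device profile, absolute coords
G21
G90
G0 X8.15 Y143.90
M4 S269
G1 X105.03 Y143.90 F2273
G1 X105.03 Y115.02
G1 X8.15 Y115.02
G1 X8.15 Y143.90
G0 X157.33 Y127.33
M4 S269
G1 X152.02 Y143.66 F2273
G1 X138.13 Y153.75
G1 X120.97 Y153.75
G1 X107.08 Y143.66
G1 X101.77 Y127.33
G1 X107.08 Y111.00
G1 X120.97 Y100.91
G1 X138.13 Y100.91
G1 X152.02 Y111.00
G1 X157.33 Y127.33
M5
G0 X0.00 Y0.00

Since the viewBox matches the mm dimensions, user units are millimetres directly. The only transform is the Y-flip y_m = 171.12 − y_svg.

Shape 1 is a rectangle drawn with `<polygon>`. Its stroke #ff8800 means engrave at S269, F2273. After flipping Y the toolpath is (8.15,143.90) → (105.03,143.90) → (105.03,115.02) → (8.15,115.02) → (8.15,143.90), returning to the start.

Shape 2 is a circle drawn with `<circle>`. Its stroke #ff8800 means engrave at S269, F2273. After flipping Y the toolpath is (157.33,127.33) → (152.02,143.66) → (138.13,153.75) → (120.97,153.75) → (107.08,143.66) → (101.77,127.33) → (107.08,111.00) → (120.97,100.91) → (138.13,100.91) → (152.02,111.00) → (157.33,127.33), returning to the start.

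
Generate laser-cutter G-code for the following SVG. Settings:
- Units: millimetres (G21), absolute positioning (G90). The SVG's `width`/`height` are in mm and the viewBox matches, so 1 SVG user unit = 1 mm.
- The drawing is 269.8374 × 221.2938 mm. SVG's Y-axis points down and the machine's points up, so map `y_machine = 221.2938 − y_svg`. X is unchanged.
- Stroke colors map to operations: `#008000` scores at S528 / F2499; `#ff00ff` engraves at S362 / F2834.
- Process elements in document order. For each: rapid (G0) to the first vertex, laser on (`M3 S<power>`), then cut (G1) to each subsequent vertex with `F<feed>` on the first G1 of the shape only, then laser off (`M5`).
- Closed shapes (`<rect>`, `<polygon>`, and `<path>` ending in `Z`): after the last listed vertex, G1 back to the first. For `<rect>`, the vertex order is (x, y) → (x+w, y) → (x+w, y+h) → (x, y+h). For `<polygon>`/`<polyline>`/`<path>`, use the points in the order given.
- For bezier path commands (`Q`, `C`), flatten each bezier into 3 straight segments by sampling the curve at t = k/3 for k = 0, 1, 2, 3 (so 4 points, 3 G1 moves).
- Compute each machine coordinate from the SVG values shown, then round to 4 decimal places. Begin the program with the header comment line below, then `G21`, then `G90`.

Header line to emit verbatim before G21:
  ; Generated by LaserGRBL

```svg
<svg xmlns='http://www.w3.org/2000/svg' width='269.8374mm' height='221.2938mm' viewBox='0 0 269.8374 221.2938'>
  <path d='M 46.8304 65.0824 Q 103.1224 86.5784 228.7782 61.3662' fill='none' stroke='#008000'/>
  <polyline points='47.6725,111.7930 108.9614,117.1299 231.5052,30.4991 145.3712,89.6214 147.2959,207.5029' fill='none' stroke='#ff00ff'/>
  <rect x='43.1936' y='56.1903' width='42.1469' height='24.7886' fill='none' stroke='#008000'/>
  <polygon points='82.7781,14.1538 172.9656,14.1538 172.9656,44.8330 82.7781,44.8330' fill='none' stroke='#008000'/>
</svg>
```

; Generated by LaserGRBL
G21
G90
G0 X46.8304 Y156.2114
M3 S528
G1 X92.0655 Y147.0705 F2499
G1 X152.7148 Y148.3093
G1 X228.7782 Y159.9276
M5
G0 X47.6725 Y109.5008
M3 S362
G1 X108.9614 Y104.1639 F2834
G1 X231.5052 Y190.7947
G1 X145.3712 Y131.6724
G1 X147.2959 Y13.7909
M5
G0 X43.1936 Y165.1035
M3 S528
G1 X85.3405 Y165.1035 F2499
G1 X85.3405 Y140.3149
G1 X43.1936 Y140.3149
G1 X43.1936 Y165.1035
M5
G0 X82.7781 Y207.1400
M3 S528
G1 X172.9656 Y207.1400 F2499
G1 X172.9656 Y176.4608
G1 X82.7781 Y176.4608
G1 X82.7781 Y207.1400
M5

Since the viewBox matches the mm dimensions, user units are millimetres directly. The only transform is the Y-flip y_m = 221.2938 − y_svg.

Shape 1 is a quadratic bezier drawn with `<path>`. Its stroke #008000 means score at S528, F2499. After flipping Y the toolpath is (46.8304,156.2114) → (92.0655,147.0705) → (152.7148,148.3093) → (228.7782,159.9276).

Shape 2 is a open polyline drawn with `<polyline>`. Its stroke #ff00ff means engrave at S362, F2834. After flipping Y the toolpath is (47.6725,109.5008) → (108.9614,104.1639) → (231.5052,190.7947) → (145.3712,131.6724) → (147.2959,13.7909).

Shape 3 is a rectangle drawn with `<rect>`. Its stroke #008000 means score at S528, F2499. After flipping Y the toolpath is (43.1936,165.1035) → (85.3405,165.1035) → (85.3405,140.3149) → (43.1936,140.3149) → (43.1936,165.1035), returning to the start.

Shape 4 is a rectangle drawn with `<polygon>`. Its stroke #008000 means score at S528, F2499. After flipping Y the toolpath is (82.7781,207.1400) → (172.9656,207.1400) → (172.9656,176.4608) → (82.7781,176.4608) → (82.7781,207.1400), returning to the start.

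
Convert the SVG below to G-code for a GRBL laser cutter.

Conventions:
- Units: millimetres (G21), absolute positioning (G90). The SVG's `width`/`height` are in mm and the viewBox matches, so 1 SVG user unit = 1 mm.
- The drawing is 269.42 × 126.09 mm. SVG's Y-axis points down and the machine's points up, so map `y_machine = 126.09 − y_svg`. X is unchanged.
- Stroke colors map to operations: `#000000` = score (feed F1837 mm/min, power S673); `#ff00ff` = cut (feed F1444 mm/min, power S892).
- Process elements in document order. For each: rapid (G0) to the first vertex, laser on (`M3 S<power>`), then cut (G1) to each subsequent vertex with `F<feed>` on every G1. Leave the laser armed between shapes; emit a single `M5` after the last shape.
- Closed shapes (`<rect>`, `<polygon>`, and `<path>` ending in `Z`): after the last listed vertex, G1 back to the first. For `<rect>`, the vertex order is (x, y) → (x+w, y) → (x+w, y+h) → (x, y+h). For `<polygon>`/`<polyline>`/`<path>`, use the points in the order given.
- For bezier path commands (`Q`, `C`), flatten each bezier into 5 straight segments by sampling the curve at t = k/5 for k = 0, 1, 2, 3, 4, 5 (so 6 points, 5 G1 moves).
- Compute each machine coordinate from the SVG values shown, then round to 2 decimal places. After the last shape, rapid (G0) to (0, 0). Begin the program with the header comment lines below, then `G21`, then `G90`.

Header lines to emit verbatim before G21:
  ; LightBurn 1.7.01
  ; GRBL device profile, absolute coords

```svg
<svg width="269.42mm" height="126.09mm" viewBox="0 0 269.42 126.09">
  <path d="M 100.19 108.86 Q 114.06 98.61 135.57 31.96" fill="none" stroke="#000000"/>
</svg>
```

1 u = 1 mm; y_m = 126.09 − y.

[1] `<path>` quadratic bezier, #000000→score S673 F1837: (100.19,17.23) → (106.04,23.59) → (112.51,34.45) → (119.58,49.83) → (127.27,69.73) → (135.57,94.13)

; LightBurn 1.7.01
; GRBL device profile, absolute coords
G21
G90
G0 X100.19 Y17.23
M3 S673
G1 X106.04 Y23.59 F1837
G1 X112.51 Y34.45 F1837
G1 X119.58 Y49.83 F1837
G1 X127.27 Y69.73 F1837
G1 X135.57 Y94.13 F1837
M5
G0 X0.00 Y0.00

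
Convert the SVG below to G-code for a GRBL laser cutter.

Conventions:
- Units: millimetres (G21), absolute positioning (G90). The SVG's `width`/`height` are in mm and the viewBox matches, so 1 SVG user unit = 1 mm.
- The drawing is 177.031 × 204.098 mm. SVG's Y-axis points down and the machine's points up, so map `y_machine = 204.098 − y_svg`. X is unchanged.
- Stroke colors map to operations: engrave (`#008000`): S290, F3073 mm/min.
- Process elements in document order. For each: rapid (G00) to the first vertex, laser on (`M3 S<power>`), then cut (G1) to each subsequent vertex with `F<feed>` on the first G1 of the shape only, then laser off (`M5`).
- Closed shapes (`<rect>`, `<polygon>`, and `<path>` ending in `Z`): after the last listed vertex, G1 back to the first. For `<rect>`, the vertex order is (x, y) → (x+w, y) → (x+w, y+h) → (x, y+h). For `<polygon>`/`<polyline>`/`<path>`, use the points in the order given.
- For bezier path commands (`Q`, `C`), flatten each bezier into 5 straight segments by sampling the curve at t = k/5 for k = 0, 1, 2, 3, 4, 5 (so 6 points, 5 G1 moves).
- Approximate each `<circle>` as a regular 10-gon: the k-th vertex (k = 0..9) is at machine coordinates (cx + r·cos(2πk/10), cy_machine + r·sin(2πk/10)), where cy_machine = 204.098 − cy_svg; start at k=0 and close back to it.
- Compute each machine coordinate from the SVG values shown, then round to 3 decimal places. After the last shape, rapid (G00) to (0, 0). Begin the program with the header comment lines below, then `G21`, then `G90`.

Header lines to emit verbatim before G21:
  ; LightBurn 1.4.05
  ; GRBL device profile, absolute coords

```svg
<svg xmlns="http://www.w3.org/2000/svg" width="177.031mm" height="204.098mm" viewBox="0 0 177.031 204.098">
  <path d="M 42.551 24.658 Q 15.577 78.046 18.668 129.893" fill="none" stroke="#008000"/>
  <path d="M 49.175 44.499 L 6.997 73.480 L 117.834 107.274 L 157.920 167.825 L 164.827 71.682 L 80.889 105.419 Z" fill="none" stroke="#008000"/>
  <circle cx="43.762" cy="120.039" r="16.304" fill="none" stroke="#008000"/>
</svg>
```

viewBox `0 0 177.031 204.098` with mm width/height → 1 unit = 1 mm. Flip: y_m = 204.098 − y_svg.

**Shape 1** — `<path>` quadratic bezier, stroke `#008000` → engrave (S290, F3073). Control points (SVG): P0=(42.551,24.658), P1=(15.577,78.046), P2=(18.668,129.893); sampled at t=k/5. Machine vertices: (42.551,179.440) → (32.964,158.146) → (25.782,136.976) → (21.006,115.929) → (18.634,95.005) → (18.668,74.205). Open path.

**Shape 2** — `<path>` closed polygon, stroke `#008000` → engrave (S290, F3073). Machine vertices: (49.175,159.599) → (6.997,130.618) → (117.834,96.824) → (157.920,36.273) → (164.827,132.416) → (80.889,98.679) → (49.175,159.599). Closed: final G1 returns to the first vertex.

**Shape 3** — `<circle>` circle, stroke `#008000` → engrave (S290, F3073). Machine vertices: (60.066,84.059) → (56.952,93.642) → (48.800,99.565) → (38.724,99.565) → (30.572,93.642) → (27.458,84.059) → (30.572,74.476) → (38.724,68.553) → (48.800,68.553) → (56.952,74.476) → (60.066,84.059). Closed: final G1 returns to the first vertex.

; LightBurn 1.4.05
; GRBL device profile, absolute coords
G21
G90
G00 X42.551 Y179.440
M3 S290
G1 X32.964 Y158.146 F3073
G1 X25.782 Y136.976
G1 X21.006 Y115.929
G1 X18.634 Y95.005
G1 X18.668 Y74.205
M5
G00 X49.175 Y159.599
M3 S290
G1 X6.997 Y130.618 F3073
G1 X117.834 Y96.824
G1 X157.920 Y36.273
G1 X164.827 Y132.416
G1 X80.889 Y98.679
G1 X49.175 Y159.599
M5
G00 X60.066 Y84.059
M3 S290
G1 X56.952 Y93.642 F3073
G1 X48.800 Y99.565
G1 X38.724 Y99.565
G1 X30.572 Y93.642
G1 X27.458 Y84.059
G1 X30.572 Y74.476
G1 X38.724 Y68.553
G1 X48.800 Y68.553
G1 X56.952 Y74.476
G1 X60.066 Y84.059
M5
G00 X0.000 Y0.000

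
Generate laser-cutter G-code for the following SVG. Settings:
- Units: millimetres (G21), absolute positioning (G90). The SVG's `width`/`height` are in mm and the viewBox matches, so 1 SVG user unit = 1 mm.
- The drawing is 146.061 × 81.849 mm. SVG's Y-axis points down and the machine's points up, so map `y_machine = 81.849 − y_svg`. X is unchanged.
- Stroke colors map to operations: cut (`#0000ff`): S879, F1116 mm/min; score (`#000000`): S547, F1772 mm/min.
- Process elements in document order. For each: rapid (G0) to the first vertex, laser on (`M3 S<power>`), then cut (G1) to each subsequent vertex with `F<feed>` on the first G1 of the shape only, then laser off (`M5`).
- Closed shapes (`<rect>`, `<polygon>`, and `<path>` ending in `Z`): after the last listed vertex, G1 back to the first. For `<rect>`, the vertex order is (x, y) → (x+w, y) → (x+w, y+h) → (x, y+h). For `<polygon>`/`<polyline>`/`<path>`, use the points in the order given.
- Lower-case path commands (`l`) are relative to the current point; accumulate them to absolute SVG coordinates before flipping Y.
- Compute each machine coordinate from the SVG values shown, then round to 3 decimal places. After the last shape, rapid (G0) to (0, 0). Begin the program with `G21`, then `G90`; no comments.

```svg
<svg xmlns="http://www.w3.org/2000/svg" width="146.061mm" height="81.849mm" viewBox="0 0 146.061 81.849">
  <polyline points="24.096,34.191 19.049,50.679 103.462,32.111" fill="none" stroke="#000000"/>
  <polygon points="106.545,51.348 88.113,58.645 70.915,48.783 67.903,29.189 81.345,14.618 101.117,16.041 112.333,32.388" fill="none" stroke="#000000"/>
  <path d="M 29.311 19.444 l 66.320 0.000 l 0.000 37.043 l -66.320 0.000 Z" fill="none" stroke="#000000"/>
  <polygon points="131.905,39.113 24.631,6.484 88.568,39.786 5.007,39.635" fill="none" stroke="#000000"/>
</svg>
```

G21
G90
G0 X24.096 Y47.658
M3 S547
G1 X19.049 Y31.170 F1772
G1 X103.462 Y49.738
M5
G0 X106.545 Y30.501
M3 S547
G1 X88.113 Y23.204 F1772
G1 X70.915 Y33.066
G1 X67.903 Y52.660
G1 X81.345 Y67.231
G1 X101.117 Y65.808
G1 X112.333 Y49.461
G1 X106.545 Y30.501
M5
G0 X29.311 Y62.405
M3 S547
G1 X95.631 Y62.405 F1772
G1 X95.631 Y25.362
G1 X29.311 Y25.362
G1 X29.311 Y62.405
M5
G0 X131.905 Y42.736
M3 S547
G1 X24.631 Y75.365 F1772
G1 X88.568 Y42.063
G1 X5.007 Y42.214
G1 X131.905 Y42.736
M5
G0 X0.000 Y0.000

viewBox `0 0 146.061 81.849` with mm width/height → 1 unit = 1 mm. Flip: y_m = 81.849 − y_svg.

**Shape 1** — `<polyline>` open polyline, stroke `#000000` → score (S547, F1772). Machine vertices: (24.096,47.658) → (19.049,31.170) → (103.462,49.738). Open path.

**Shape 2** — `<polygon>` regular polygon, stroke `#000000` → score (S547, F1772). Machine vertices: (106.545,30.501) → (88.113,23.204) → (70.915,33.066) → (67.903,52.660) → (81.345,67.231) → (101.117,65.808) → (112.333,49.461) → (106.545,30.501). Closed: final G1 returns to the first vertex.

**Shape 3** — `<path>` rectangle, stroke `#000000` → score (S547, F1772). Machine vertices: (29.311,62.405) → (95.631,62.405) → (95.631,25.362) → (29.311,25.362) → (29.311,62.405). Closed: final G1 returns to the first vertex.

**Shape 4** — `<polygon>` closed polygon, stroke `#000000` → score (S547, F1772). Machine vertices: (131.905,42.736) → (24.631,75.365) → (88.568,42.063) → (5.007,42.214) → (131.905,42.736). Closed: final G1 returns to the first vertex.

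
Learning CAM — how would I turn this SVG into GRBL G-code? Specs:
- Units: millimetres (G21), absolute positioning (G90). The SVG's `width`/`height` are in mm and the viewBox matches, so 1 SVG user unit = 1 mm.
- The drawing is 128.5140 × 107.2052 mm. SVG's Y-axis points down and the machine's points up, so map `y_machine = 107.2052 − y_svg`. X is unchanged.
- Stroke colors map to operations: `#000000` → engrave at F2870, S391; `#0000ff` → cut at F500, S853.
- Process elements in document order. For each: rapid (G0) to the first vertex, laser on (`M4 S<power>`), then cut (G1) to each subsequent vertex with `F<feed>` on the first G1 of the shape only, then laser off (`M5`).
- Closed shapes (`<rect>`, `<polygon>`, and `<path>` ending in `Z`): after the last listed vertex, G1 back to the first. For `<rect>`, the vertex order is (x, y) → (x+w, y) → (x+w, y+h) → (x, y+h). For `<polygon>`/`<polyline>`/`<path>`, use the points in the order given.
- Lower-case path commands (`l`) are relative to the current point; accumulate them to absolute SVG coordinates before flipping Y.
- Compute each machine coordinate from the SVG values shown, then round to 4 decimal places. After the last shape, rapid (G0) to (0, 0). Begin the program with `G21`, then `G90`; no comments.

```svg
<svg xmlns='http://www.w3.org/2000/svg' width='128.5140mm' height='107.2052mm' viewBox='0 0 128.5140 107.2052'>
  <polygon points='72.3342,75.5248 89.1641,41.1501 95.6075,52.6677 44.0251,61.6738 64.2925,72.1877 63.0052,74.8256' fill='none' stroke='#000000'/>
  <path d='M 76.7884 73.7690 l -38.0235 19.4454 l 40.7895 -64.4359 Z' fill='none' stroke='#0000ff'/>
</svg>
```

1 u = 1 mm; y_m = 107.2052 − y.

[1] `<polygon>` closed polygon, #000000→engrave S391 F2870: (72.3342,31.6804) → (89.1641,66.0551) → (95.6075,54.5375) → (44.0251,45.5314) → (64.2925,35.0175) → (63.0052,32.3796) → (72.3342,31.6804) (closed)

[2] `<path>` closed polygon, #0000ff→cut S853 F500: (76.7884,33.4362) → (38.7649,13.9908) → (79.5544,78.4267) → (76.7884,33.4362) (closed)

G21
G90
G0 X72.3342 Y31.6804
M4 S391
G1 X89.1641 Y66.0551 F2870
G1 X95.6075 Y54.5375
G1 X44.0251 Y45.5314
G1 X64.2925 Y35.0175
G1 X63.0052 Y32.3796
G1 X72.3342 Y31.6804
M5
G0 X76.7884 Y33.4362
M4 S853
G1 X38.7649 Y13.9908 F500
G1 X79.5544 Y78.4267
G1 X76.7884 Y33.4362
M5
G0 X0.0000 Y0.0000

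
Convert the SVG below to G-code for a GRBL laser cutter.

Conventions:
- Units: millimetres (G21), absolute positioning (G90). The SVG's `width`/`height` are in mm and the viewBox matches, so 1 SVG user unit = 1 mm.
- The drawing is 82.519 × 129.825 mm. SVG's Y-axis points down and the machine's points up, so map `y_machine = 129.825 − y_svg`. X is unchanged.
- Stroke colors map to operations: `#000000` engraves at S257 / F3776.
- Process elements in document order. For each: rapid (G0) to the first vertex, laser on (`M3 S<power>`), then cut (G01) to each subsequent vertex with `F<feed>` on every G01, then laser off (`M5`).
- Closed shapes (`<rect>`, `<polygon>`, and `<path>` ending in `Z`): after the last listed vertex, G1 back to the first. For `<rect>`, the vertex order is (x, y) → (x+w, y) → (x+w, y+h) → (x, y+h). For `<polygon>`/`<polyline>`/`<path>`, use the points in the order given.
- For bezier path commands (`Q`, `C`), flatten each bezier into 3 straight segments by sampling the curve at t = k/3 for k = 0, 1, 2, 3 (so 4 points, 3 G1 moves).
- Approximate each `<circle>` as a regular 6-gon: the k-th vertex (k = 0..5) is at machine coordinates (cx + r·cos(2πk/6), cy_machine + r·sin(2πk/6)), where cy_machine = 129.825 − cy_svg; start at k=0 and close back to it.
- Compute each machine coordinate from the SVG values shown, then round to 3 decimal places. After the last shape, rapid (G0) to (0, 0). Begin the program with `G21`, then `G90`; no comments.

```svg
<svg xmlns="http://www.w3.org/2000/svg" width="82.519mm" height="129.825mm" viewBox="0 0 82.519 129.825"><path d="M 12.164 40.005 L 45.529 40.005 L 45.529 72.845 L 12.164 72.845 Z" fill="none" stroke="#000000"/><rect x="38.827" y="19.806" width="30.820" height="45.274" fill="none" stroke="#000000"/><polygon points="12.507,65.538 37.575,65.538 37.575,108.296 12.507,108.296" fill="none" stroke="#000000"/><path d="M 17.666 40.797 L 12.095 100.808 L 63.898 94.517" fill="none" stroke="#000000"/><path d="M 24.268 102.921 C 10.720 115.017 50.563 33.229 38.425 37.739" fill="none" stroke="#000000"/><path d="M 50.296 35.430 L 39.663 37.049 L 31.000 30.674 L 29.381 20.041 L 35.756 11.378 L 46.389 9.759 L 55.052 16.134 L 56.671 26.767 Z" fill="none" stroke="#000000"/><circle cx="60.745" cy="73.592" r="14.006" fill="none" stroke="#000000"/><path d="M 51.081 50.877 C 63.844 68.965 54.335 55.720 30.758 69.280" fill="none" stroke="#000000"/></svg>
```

Since the viewBox matches the mm dimensions, user units are millimetres directly. The only transform is the Y-flip y_m = 129.825 − y_svg.

Shape 1 is a rectangle drawn with `<path>`. Its stroke #000000 means engrave at S257, F3776. After flipping Y the toolpath is (12.164,89.820) → (45.529,89.820) → (45.529,56.980) → (12.164,56.980) → (12.164,89.820), returning to the start.

Shape 2 is a rectangle drawn with `<rect>`. Its stroke #000000 means engrave at S257, F3776. After flipping Y the toolpath is (38.827,110.019) → (69.647,110.019) → (69.647,64.745) → (38.827,64.745) → (38.827,110.019), returning to the start.

Shape 3 is a rectangle drawn with `<polygon>`. Its stroke #000000 means engrave at S257, F3776. After flipping Y the toolpath is (12.507,64.287) → (37.575,64.287) → (37.575,21.529) → (12.507,21.529) → (12.507,64.287), returning to the start.

Shape 4 is a open polyline drawn with `<path>`. Its stroke #000000 means engrave at S257, F3776. After flipping Y the toolpath is (17.666,89.028) → (12.095,29.017) → (63.898,35.308).

Shape 5 is a cubic bezier drawn with `<path>`. Its stroke #000000 means engrave at S257, F3776. After flipping Y the toolpath is (24.268,26.904) → (24.614,39.429) → (37.139,74.503) → (38.425,92.086).

Shape 6 is a regular polygon drawn with `<path>`. Its stroke #000000 means engrave at S257, F3776. After flipping Y the toolpath is (50.296,94.395) → (39.663,92.776) → (31.000,99.151) → (29.381,109.784) → (35.756,118.447) → (46.389,120.066) → (55.052,113.691) → (56.671,103.058) → (50.296,94.395), returning to the start.

Shape 7 is a circle drawn with `<circle>`. Its stroke #000000 means engrave at S257, F3776. After flipping Y the toolpath is (74.751,56.233) → (67.748,68.363) → (53.742,68.363) → (46.739,56.233) → (53.742,44.103) → (67.748,44.103) → (74.751,56.233), returning to the start.

Shape 8 is a cubic bezier drawn with `<path>`. Its stroke #000000 means engrave at S257, F3776. After flipping Y the toolpath is (51.081,78.948) → (56.724,69.151) → (49.342,67.323) → (30.758,60.545).

G21
G90
G0 X12.164 Y89.820
M3 S257
G01 X45.529 Y89.820 F3776
G01 X45.529 Y56.980 F3776
G01 X12.164 Y56.980 F3776
G01 X12.164 Y89.820 F3776
M5
G0 X38.827 Y110.019
M3 S257
G01 X69.647 Y110.019 F3776
G01 X69.647 Y64.745 F3776
G01 X38.827 Y64.745 F3776
G01 X38.827 Y110.019 F3776
M5
G0 X12.507 Y64.287
M3 S257
G01 X37.575 Y64.287 F3776
G01 X37.575 Y21.529 F3776
G01 X12.507 Y21.529 F3776
G01 X12.507 Y64.287 F3776
M5
G0 X17.666 Y89.028
M3 S257
G01 X12.095 Y29.017 F3776
G01 X63.898 Y35.308 F3776
M5
G0 X24.268 Y26.904
M3 S257
G01 X24.614 Y39.429 F3776
G01 X37.139 Y74.503 F3776
G01 X38.425 Y92.086 F3776
M5
G0 X50.296 Y94.395
M3 S257
G01 X39.663 Y92.776 F3776
G01 X31.000 Y99.151 F3776
G01 X29.381 Y109.784 F3776
G01 X35.756 Y118.447 F3776
G01 X46.389 Y120.066 F3776
G01 X55.052 Y113.691 F3776
G01 X56.671 Y103.058 F3776
G01 X50.296 Y94.395 F3776
M5
G0 X74.751 Y56.233
M3 S257
G01 X67.748 Y68.363 F3776
G01 X53.742 Y68.363 F3776
G01 X46.739 Y56.233 F3776
G01 X53.742 Y44.103 F3776
G01 X67.748 Y44.103 F3776
G01 X74.751 Y56.233 F3776
M5
G0 X51.081 Y78.948
M3 S257
G01 X56.724 Y69.151 F3776
G01 X49.342 Y67.323 F3776
G01 X30.758 Y60.545 F3776
M5
G0 X0.000 Y0.000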